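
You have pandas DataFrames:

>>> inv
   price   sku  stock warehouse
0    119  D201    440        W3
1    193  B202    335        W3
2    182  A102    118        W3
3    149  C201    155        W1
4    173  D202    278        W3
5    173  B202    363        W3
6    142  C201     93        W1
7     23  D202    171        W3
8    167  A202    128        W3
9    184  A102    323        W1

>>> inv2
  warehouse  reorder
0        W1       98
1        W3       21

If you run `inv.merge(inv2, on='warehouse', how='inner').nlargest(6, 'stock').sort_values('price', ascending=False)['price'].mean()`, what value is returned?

merge on 'warehouse' (how='inner') → 10 rows:
   price   sku  stock warehouse  reorder
0    119  D201    440        W3       21
1    193  B202    335        W3       21
2    182  A102    118        W3       21
3    149  C201    155        W1       98
4    173  D202    278        W3       21
5    173  B202    363        W3       21
6    142  C201     93        W1       98
7     23  D202    171        W3       21
8    167  A202    128        W3       21
9    184  A102    323        W1       98
take 6 rows with largest stock:
   price   sku  stock warehouse  reorder
0    119  D201    440        W3       21
5    173  B202    363        W3       21
1    193  B202    335        W3       21
9    184  A102    323        W1       98
4    173  D202    278        W3       21
7     23  D202    171        W3       21
sort by price descending:
   price   sku  stock warehouse  reorder
1    193  B202    335        W3       21
9    184  A102    323        W1       98
5    173  B202    363        W3       21
4    173  D202    278        W3       21
0    119  D201    440        W3       21
7     23  D202    171        W3       21
Taking the mean of column 'price' gives 144.166666667.

144.166666667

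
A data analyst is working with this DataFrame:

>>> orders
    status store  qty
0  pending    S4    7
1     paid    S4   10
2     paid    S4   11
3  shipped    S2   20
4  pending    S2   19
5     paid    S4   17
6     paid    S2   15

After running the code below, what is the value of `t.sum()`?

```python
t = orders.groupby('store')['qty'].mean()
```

group by store, mean of qty:
store
S2    18.00
S4    11.25
Name: qty, dtype: float64
The sum of the resulting series is 29.25.

29.25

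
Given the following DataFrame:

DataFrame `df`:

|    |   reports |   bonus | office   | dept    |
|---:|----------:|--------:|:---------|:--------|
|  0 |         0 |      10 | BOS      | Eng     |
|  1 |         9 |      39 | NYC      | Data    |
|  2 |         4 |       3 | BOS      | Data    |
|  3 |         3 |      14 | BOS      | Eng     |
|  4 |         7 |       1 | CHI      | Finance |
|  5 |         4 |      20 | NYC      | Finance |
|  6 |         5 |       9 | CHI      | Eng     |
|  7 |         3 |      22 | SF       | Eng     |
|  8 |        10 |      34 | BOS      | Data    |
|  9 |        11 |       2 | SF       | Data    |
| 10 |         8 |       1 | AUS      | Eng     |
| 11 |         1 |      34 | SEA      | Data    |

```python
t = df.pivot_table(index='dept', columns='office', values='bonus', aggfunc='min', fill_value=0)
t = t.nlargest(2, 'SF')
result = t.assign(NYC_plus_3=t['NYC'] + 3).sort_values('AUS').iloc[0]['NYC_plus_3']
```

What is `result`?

pivot: rows=dept, cols=office, min(bonus):
office   AUS  BOS  CHI  NYC  SEA  SF
dept                                
Data       0    3    0   39   34   2
Eng        1   10    9    0    0  22
Finance    0    0    1   20    0   0
take 2 rows with largest SF:
office  AUS  BOS  CHI  NYC  SEA  SF
dept                               
Eng       1   10    9    0    0  22
Data      0    3    0   39   34   2
add column NYC_plus_3 = t['NYC'] + 3:
office  AUS  BOS  CHI  NYC  SEA  SF  NYC_plus_3
dept                                           
Eng       1   10    9    0    0  22           3
Data      0    3    0   39   34   2          42
sort by AUS:
office  AUS  BOS  CHI  NYC  SEA  SF  NYC_plus_3
dept                                           
Data      0    3    0   39   34   2          42
Eng       1   10    9    0    0  22           3
The value at position 0, column 'NYC_plus_3' is 42.

42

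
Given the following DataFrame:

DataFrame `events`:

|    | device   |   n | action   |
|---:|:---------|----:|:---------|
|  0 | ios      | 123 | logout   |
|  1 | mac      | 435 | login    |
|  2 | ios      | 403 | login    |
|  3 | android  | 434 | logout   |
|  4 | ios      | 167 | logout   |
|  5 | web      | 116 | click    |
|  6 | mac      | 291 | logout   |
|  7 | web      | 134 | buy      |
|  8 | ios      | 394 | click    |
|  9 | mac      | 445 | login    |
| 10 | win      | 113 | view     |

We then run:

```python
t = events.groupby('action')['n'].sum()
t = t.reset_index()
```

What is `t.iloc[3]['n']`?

group by action, sum of n:
action
buy        134
click      510
login     1283
logout    1015
view       113
Name: n, dtype: int64
reset_index():
   action     n
0     buy   134
1   click   510
2   login  1283
3  logout  1015
4    view   113
The value at position 3, column 'n' is 1015.

1015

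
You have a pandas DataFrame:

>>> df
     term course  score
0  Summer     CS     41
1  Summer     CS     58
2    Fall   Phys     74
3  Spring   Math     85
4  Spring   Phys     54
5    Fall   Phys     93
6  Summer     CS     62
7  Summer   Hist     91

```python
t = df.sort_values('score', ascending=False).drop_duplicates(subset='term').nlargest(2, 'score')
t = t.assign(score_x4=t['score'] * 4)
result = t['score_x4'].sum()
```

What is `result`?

736

sort by score descending:
     term course  score
5    Fall   Phys     93
7  Summer   Hist     91
3  Spring   Math     85
2    Fall   Phys     74
6  Summer     CS     62
1  Summer     CS     58
4  Spring   Phys     54
0  Summer     CS     41
drop duplicate term (keep=first):
     term course  score
5    Fall   Phys     93
7  Summer   Hist     91
3  Spring   Math     85
take 2 rows with largest score:
     term course  score
5    Fall   Phys     93
7  Summer   Hist     91
add column score_x4 = t['score'] * 4:
     term course  score  score_x4
5    Fall   Phys     93       372
7  Summer   Hist     91       364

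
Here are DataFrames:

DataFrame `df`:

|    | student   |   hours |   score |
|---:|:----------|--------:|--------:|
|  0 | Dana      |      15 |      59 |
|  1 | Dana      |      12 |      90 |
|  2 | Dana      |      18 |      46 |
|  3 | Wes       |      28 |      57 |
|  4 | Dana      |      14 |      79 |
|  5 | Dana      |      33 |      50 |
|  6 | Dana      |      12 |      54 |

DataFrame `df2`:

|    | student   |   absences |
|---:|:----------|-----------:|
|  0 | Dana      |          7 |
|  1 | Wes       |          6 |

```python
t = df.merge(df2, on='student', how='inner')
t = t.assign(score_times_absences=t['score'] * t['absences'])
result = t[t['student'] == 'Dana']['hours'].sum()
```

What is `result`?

merge on 'student' (how='inner') → 7 rows:
  student  hours  score  absences
0    Dana     15     59         7
1    Dana     12     90         7
2    Dana     18     46         7
3     Wes     28     57         6
4    Dana     14     79         7
5    Dana     33     50         7
6    Dana     12     54         7
add column score_times_absences = t['score'] * t['absences']:
  student  hours  score  absences  score_times_absences
0    Dana     15     59         7                   413
1    Dana     12     90         7                   630
2    Dana     18     46         7                   322
3     Wes     28     57         6                   342
4    Dana     14     79         7                   553
5    Dana     33     50         7                   350
6    Dana     12     54         7                   378
filter rows where student == 'Dana':
  student  hours  score  absences  score_times_absences
0    Dana     15     59         7                   413
1    Dana     12     90         7                   630
2    Dana     18     46         7                   322
4    Dana     14     79         7                   553
5    Dana     33     50         7                   350
6    Dana     12     54         7                   378

104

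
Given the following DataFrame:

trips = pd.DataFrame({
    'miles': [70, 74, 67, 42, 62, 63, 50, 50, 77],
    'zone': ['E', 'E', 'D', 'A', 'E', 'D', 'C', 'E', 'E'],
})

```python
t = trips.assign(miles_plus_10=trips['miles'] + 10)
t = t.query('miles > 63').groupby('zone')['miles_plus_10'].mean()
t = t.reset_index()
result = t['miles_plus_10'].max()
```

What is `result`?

83.6666666667

add column miles_plus_10 = trips['miles'] + 10:
   miles zone  miles_plus_10
0     70    E             80
1     74    E             84
2     67    D             77
3     42    A             52
4     62    E             72
5     63    D             73
6     50    C             60
7     50    E             60
8     77    E             87
filter rows where miles > 63:
   miles zone  miles_plus_10
0     70    E             80
1     74    E             84
2     67    D             77
8     77    E             87
group by zone, mean of miles_plus_10:
zone
D    77.000000
E    83.666667
Name: miles_plus_10, dtype: float64
reset_index():
  zone  miles_plus_10
0    D      77.000000
1    E      83.666667
max of column 'miles_plus_10' → 83.6666666667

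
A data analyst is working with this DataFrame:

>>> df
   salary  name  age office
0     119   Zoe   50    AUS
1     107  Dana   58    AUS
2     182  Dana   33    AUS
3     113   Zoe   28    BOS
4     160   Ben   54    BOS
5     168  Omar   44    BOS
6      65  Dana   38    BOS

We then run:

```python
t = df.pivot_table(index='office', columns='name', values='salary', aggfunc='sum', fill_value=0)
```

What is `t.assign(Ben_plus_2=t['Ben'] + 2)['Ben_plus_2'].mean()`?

pivot: rows=office, cols=name, sum(salary):
name    Ben  Dana  Omar  Zoe
office                      
AUS       0   289     0  119
BOS     160    65   168  113
add column Ben_plus_2 = t['Ben'] + 2:
name    Ben  Dana  Omar  Zoe  Ben_plus_2
office                                  
AUS       0   289     0  119           2
BOS     160    65   168  113         162

82.0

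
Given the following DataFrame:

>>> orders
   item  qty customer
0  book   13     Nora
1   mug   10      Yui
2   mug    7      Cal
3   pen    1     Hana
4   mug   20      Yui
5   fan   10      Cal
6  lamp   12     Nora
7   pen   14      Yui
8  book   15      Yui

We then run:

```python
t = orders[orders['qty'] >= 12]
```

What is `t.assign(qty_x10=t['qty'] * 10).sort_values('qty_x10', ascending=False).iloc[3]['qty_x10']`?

filter rows where qty >= 12:
   item  qty customer
0  book   13     Nora
4   mug   20      Yui
6  lamp   12     Nora
7   pen   14      Yui
8  book   15      Yui
add column qty_x10 = t['qty'] * 10:
   item  qty customer  qty_x10
0  book   13     Nora      130
4   mug   20      Yui      200
6  lamp   12     Nora      120
7   pen   14      Yui      140
8  book   15      Yui      150
sort by qty_x10 descending:
   item  qty customer  qty_x10
4   mug   20      Yui      200
8  book   15      Yui      150
7   pen   14      Yui      140
0  book   13     Nora      130
6  lamp   12     Nora      120
So iloc[3]['qty_x10'] = 130.

130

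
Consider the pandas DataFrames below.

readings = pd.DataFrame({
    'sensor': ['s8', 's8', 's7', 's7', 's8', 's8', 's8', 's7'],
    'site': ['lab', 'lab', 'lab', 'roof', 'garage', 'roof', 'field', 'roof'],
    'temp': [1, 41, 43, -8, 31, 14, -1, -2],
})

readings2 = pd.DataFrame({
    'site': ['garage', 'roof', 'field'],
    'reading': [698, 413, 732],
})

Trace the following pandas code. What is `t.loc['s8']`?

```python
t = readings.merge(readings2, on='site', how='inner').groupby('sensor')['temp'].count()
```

3

merge on 'site' (how='inner') → 5 rows:
  sensor    site  temp  reading
0     s7    roof    -8      413
1     s8  garage    31      698
2     s8    roof    14      413
3     s8   field    -1      732
4     s7    roof    -2      413
group by sensor, count of temp:
sensor
s7    2
s8    3
Name: temp, dtype: int64
Then the value at index 's8': 3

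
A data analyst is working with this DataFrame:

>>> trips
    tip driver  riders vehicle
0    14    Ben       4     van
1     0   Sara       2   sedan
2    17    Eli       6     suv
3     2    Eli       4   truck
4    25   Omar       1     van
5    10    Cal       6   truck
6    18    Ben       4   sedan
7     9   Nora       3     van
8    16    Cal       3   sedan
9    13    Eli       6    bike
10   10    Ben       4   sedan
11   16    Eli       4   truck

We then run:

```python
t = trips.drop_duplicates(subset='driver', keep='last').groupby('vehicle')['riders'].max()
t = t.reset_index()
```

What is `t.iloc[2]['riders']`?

3

drop duplicate driver (keep=last):
    tip driver  riders vehicle
1     0   Sara       2   sedan
4    25   Omar       1     van
7     9   Nora       3     van
8    16    Cal       3   sedan
10   10    Ben       4   sedan
11   16    Eli       4   truck
group by vehicle, max of riders:
vehicle
sedan    4
truck    4
van      3
Name: riders, dtype: int64
reset_index():
  vehicle  riders
0   sedan       4
1   truck       4
2     van       3
So iloc[2]['riders'] = 3.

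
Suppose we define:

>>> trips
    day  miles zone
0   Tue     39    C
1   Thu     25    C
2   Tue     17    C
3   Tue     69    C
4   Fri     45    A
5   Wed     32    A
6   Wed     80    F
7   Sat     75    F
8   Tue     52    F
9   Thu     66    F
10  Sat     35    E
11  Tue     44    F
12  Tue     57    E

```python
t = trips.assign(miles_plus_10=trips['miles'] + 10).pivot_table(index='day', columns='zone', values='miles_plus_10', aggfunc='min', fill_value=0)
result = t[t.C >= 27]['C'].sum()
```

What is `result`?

62

add column miles_plus_10 = trips['miles'] + 10:
    day  miles zone  miles_plus_10
0   Tue     39    C             49
1   Thu     25    C             35
2   Tue     17    C             27
3   Tue     69    C             79
4   Fri     45    A             55
5   Wed     32    A             42
6   Wed     80    F             90
7   Sat     75    F             85
8   Tue     52    F             62
9   Thu     66    F             76
10  Sat     35    E             45
11  Tue     44    F             54
12  Tue     57    E             67
pivot: rows=day, cols=zone, min(miles_plus_10):
zone   A   C   E   F
day                 
Fri   55   0   0   0
Sat    0   0  45  85
Thu    0  35   0  76
Tue    0  27  67  54
Wed   42   0   0  90
filter rows where C >= 27:
zone  A   C   E   F
day                
Thu   0  35   0  76
Tue   0  27  67  54
Then the sum of column 'C': 62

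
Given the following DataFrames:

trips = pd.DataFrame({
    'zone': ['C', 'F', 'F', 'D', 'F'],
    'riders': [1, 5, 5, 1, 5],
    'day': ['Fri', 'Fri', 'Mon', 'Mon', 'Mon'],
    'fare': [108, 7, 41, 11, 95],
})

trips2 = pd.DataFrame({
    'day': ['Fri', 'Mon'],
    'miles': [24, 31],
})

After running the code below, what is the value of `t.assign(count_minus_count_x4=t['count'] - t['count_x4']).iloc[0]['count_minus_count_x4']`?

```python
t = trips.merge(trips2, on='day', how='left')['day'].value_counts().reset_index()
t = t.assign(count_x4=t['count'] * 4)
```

-9

merge on 'day' (how='left') → 5 rows:
  zone  riders  day  fare  miles
0    C       1  Fri   108     24
1    F       5  Fri     7     24
2    F       5  Mon    41     31
3    D       1  Mon    11     31
4    F       5  Mon    95     31
value_counts of day:
day
Mon    3
Fri    2
Name: count, dtype: int64
reset_index():
   day  count
0  Mon      3
1  Fri      2
add column count_x4 = t['count'] * 4:
   day  count  count_x4
0  Mon      3        12
1  Fri      2         8
add column count_minus_count_x4 = t['count'] - t['count_x4']:
   day  count  count_x4  count_minus_count_x4
0  Mon      3        12                    -9
1  Fri      2         8                    -6
Finally, value at position 0, column 'count_minus_count_x4' = -9.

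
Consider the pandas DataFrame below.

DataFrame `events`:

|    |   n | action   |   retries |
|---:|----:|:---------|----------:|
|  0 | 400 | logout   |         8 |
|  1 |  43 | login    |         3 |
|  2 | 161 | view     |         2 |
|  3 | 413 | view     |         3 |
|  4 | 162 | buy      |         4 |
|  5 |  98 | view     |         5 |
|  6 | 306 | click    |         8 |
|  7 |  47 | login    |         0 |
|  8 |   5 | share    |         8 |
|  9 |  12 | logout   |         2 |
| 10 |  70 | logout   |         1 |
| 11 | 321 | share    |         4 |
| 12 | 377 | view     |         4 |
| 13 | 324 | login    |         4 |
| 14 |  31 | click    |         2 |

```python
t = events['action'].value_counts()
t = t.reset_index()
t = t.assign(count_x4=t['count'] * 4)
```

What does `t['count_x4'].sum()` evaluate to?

60

value_counts of action:
action
view      4
logout    3
login     3
click     2
share     2
buy       1
Name: count, dtype: int64
reset_index():
   action  count
0    view      4
1  logout      3
2   login      3
3   click      2
4   share      2
5     buy      1
add column count_x4 = t['count'] * 4:
   action  count  count_x4
0    view      4        16
1  logout      3        12
2   login      3        12
3   click      2         8
4   share      2         8
5     buy      1         4
Hence 60.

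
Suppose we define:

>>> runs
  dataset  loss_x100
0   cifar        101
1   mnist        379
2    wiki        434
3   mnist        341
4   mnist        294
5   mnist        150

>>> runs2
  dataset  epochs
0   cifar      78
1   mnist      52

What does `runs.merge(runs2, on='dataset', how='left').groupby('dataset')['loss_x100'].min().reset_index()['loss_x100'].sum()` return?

685

merge on 'dataset' (how='left') → 6 rows:
  dataset  loss_x100  epochs
0   cifar        101    78.0
1   mnist        379    52.0
2    wiki        434     NaN
3   mnist        341    52.0
4   mnist        294    52.0
5   mnist        150    52.0
group by dataset, min of loss_x100:
dataset
cifar    101
mnist    150
wiki     434
Name: loss_x100, dtype: int64
reset_index():
  dataset  loss_x100
0   cifar        101
1   mnist        150
2    wiki        434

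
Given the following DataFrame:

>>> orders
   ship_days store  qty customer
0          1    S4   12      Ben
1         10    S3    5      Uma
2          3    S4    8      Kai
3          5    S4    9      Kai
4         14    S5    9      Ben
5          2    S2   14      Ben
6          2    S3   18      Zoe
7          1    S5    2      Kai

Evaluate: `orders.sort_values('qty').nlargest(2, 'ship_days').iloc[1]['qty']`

sort by qty:
   ship_days store  qty customer
7          1    S5    2      Kai
1         10    S3    5      Uma
2          3    S4    8      Kai
3          5    S4    9      Kai
4         14    S5    9      Ben
0          1    S4   12      Ben
5          2    S2   14      Ben
6          2    S3   18      Zoe
take 2 rows with largest ship_days:
   ship_days store  qty customer
4         14    S5    9      Ben
1         10    S3    5      Uma

5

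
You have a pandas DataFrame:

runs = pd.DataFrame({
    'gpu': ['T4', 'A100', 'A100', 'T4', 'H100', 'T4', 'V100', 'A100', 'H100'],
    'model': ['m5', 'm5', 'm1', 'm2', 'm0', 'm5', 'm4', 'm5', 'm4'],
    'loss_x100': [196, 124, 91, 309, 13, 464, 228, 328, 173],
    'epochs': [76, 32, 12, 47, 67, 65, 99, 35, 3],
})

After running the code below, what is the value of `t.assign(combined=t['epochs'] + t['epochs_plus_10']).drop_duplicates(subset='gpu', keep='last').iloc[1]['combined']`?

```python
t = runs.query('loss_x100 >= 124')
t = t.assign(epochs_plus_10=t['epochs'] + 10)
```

208

filter rows where loss_x100 >= 124:
    gpu model  loss_x100  epochs
0    T4    m5        196      76
1  A100    m5        124      32
3    T4    m2        309      47
5    T4    m5        464      65
6  V100    m4        228      99
7  A100    m5        328      35
8  H100    m4        173       3
add column epochs_plus_10 = t['epochs'] + 10:
    gpu model  loss_x100  epochs  epochs_plus_10
0    T4    m5        196      76              86
1  A100    m5        124      32              42
3    T4    m2        309      47              57
5    T4    m5        464      65              75
6  V100    m4        228      99             109
7  A100    m5        328      35              45
8  H100    m4        173       3              13
add column combined = t['epochs'] + t['epochs_plus_10']:
    gpu model  loss_x100  epochs  epochs_plus_10  combined
0    T4    m5        196      76              86       162
1  A100    m5        124      32              42        74
3    T4    m2        309      47              57       104
5    T4    m5        464      65              75       140
6  V100    m4        228      99             109       208
7  A100    m5        328      35              45        80
8  H100    m4        173       3              13        16
drop duplicate gpu (keep=last):
    gpu model  loss_x100  epochs  epochs_plus_10  combined
5    T4    m5        464      65              75       140
6  V100    m4        228      99             109       208
7  A100    m5        328      35              45        80
8  H100    m4        173       3              13        16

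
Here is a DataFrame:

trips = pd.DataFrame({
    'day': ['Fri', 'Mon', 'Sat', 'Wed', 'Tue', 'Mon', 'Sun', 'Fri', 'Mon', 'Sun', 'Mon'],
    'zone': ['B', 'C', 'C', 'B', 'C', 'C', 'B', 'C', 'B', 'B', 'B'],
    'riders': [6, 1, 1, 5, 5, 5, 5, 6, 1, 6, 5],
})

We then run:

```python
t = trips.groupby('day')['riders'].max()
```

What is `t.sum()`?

group by day, max of riders:
day
Fri    6
Mon    5
Sat    1
Sun    6
Tue    5
Wed    5
Name: riders, dtype: int64
Reading off the sum of the resulting series, we get 28.

28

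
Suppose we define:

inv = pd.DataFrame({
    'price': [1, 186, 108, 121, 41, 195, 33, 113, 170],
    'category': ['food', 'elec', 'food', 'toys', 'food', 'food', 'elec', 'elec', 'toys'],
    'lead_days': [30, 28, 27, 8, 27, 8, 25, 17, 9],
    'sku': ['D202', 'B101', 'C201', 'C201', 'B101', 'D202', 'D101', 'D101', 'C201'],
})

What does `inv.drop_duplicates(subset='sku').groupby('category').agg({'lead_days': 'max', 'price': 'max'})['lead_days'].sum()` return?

58

drop duplicate sku (keep=first):
   price category  lead_days   sku
0      1     food         30  D202
1    186     elec         28  B101
2    108     food         27  C201
6     33     elec         25  D101
group by category: max(lead_days), max(price):
          lead_days  price
category                  
elec             28    186
food             30    108
Reading off the sum of column 'lead_days', we get 58.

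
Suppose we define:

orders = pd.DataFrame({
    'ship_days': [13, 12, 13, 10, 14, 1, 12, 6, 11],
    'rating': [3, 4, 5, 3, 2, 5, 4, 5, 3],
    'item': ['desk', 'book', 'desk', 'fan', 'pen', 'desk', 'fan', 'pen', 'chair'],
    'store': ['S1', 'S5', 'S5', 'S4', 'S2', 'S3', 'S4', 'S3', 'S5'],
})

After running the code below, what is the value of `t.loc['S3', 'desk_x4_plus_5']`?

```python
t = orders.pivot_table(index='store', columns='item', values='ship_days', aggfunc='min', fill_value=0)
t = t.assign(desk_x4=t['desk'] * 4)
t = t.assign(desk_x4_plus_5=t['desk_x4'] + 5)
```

9

pivot: rows=store, cols=item, min(ship_days):
item   book  chair  desk  fan  pen
store                             
S1        0      0    13    0    0
S2        0      0     0    0   14
S3        0      0     1    0    6
S4        0      0     0   10    0
S5       12     11    13    0    0
add column desk_x4 = t['desk'] * 4:
item   book  chair  desk  fan  pen  desk_x4
store                                      
S1        0      0    13    0    0       52
S2        0      0     0    0   14        0
S3        0      0     1    0    6        4
S4        0      0     0   10    0        0
S5       12     11    13    0    0       52
add column desk_x4_plus_5 = t['desk_x4'] + 5:
item   book  chair  desk  fan  pen  desk_x4  desk_x4_plus_5
store                                                      
S1        0      0    13    0    0       52              57
S2        0      0     0    0   14        0               5
S3        0      0     1    0    6        4               9
S4        0      0     0   10    0        0               5
S5       12     11    13    0    0       52              57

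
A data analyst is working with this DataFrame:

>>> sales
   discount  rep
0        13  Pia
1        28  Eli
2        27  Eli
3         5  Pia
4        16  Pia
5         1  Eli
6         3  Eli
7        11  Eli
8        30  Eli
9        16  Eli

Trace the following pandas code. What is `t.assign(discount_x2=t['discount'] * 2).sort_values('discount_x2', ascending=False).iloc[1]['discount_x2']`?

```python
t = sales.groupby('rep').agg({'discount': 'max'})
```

group by rep, max of discount:
     discount
rep          
Eli        30
Pia        16
add column discount_x2 = t['discount'] * 2:
     discount  discount_x2
rep                       
Eli        30           60
Pia        16           32
sort by discount_x2 descending:
     discount  discount_x2
rep                       
Eli        30           60
Pia        16           32
value at position 1, column 'discount_x2' → 32

32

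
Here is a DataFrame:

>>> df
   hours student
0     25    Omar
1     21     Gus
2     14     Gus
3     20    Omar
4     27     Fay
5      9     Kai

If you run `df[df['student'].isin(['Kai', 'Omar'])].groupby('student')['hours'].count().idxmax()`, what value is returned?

filter rows where student in ['Kai', 'Omar']:
   hours student
0     25    Omar
3     20    Omar
5      9     Kai
group by student, count of hours:
student
Kai     1
Omar    2
Name: hours, dtype: int64
Taking the label with the largest value gives Omar.

Omar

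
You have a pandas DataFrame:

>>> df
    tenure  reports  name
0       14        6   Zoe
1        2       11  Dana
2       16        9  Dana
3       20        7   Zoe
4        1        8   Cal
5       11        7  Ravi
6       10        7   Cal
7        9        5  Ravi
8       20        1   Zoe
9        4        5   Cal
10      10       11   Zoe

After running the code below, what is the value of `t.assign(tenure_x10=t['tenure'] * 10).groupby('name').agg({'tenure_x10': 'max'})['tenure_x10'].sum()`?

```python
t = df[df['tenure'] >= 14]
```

filter rows where tenure >= 14:
   tenure  reports  name
0      14        6   Zoe
2      16        9  Dana
3      20        7   Zoe
8      20        1   Zoe
add column tenure_x10 = t['tenure'] * 10:
   tenure  reports  name  tenure_x10
0      14        6   Zoe         140
2      16        9  Dana         160
3      20        7   Zoe         200
8      20        1   Zoe         200
group by name, max of tenure_x10:
      tenure_x10
name            
Dana         160
Zoe          200
Hence 360.

360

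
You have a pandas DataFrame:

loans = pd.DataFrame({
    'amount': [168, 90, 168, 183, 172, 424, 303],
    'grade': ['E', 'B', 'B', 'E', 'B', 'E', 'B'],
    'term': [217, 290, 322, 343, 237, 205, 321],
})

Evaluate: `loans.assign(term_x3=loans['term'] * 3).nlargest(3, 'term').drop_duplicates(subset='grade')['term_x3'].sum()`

1995

add column term_x3 = loans['term'] * 3:
   amount grade  term  term_x3
0     168     E   217      651
1      90     B   290      870
2     168     B   322      966
3     183     E   343     1029
4     172     B   237      711
5     424     E   205      615
6     303     B   321      963
take 3 rows with largest term:
   amount grade  term  term_x3
3     183     E   343     1029
2     168     B   322      966
6     303     B   321      963
drop duplicate grade (keep=first):
   amount grade  term  term_x3
3     183     E   343     1029
2     168     B   322      966
sum of column 'term_x3' → 1995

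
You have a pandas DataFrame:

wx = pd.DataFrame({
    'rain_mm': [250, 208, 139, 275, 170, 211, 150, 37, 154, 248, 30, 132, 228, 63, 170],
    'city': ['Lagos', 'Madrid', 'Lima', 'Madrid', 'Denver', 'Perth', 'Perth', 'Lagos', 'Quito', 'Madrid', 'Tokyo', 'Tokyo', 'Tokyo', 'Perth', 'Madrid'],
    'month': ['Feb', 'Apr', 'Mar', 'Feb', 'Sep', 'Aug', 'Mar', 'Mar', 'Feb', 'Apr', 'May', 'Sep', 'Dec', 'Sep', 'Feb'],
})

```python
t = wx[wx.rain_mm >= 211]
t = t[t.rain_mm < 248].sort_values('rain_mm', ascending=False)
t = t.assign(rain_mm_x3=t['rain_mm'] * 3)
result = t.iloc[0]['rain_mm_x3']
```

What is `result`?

684

filter rows where rain_mm >= 211:
    rain_mm    city month
0       250   Lagos   Feb
3       275  Madrid   Feb
5       211   Perth   Aug
9       248  Madrid   Apr
12      228   Tokyo   Dec
filter rows where rain_mm < 248:
    rain_mm   city month
5       211  Perth   Aug
12      228  Tokyo   Dec
sort by rain_mm descending:
    rain_mm   city month
12      228  Tokyo   Dec
5       211  Perth   Aug
add column rain_mm_x3 = t['rain_mm'] * 3:
    rain_mm   city month  rain_mm_x3
12      228  Tokyo   Dec         684
5       211  Perth   Aug         633
Finally, value at position 0, column 'rain_mm_x3' = 684.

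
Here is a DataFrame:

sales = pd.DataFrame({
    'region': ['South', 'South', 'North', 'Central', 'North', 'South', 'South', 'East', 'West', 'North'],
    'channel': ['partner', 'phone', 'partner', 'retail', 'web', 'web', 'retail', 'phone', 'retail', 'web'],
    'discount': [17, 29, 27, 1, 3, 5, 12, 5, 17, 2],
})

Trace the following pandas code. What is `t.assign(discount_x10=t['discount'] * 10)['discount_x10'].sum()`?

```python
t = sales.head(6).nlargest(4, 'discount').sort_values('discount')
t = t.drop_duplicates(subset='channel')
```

510

take first 6 rows:
    region  channel  discount
0    South  partner        17
1    South    phone        29
2    North  partner        27
3  Central   retail         1
4    North      web         3
5    South      web         5
take 4 rows with largest discount:
  region  channel  discount
1  South    phone        29
2  North  partner        27
0  South  partner        17
5  South      web         5
sort by discount:
  region  channel  discount
5  South      web         5
0  South  partner        17
2  North  partner        27
1  South    phone        29
drop duplicate channel (keep=first):
  region  channel  discount
5  South      web         5
0  South  partner        17
1  South    phone        29
add column discount_x10 = t['discount'] * 10:
  region  channel  discount  discount_x10
5  South      web         5            50
0  South  partner        17           170
1  South    phone        29           290
Hence 510.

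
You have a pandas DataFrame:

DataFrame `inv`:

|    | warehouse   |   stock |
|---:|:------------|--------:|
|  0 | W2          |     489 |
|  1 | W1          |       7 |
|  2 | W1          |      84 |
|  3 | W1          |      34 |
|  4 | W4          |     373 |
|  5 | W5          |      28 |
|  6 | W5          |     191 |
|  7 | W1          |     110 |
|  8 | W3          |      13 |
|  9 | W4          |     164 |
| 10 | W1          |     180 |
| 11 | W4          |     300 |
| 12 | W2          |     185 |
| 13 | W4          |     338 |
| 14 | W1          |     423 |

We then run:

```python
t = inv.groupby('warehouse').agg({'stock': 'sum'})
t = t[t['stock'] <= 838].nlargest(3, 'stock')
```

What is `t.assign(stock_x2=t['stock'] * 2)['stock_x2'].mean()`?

1154.0

group by warehouse, sum of stock:
           stock
warehouse       
W1           838
W2           674
W3            13
W4          1175
W5           219
filter rows where stock <= 838:
           stock
warehouse       
W1           838
W2           674
W3            13
W5           219
take 3 rows with largest stock:
           stock
warehouse       
W1           838
W2           674
W5           219
add column stock_x2 = t['stock'] * 2:
           stock  stock_x2
warehouse                 
W1           838      1676
W2           674      1348
W5           219       438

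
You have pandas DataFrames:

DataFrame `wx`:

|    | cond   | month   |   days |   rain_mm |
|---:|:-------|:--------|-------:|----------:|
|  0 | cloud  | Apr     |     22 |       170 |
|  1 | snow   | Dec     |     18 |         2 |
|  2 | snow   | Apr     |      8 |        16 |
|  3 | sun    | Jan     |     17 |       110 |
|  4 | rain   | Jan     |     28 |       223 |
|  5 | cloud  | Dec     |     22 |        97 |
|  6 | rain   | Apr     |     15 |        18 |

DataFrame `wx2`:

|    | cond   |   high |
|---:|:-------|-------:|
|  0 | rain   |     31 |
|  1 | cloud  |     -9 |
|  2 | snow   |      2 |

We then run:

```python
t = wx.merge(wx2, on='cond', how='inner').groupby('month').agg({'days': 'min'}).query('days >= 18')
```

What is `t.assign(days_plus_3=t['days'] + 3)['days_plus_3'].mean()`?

merge on 'cond' (how='inner') → 6 rows:
    cond month  days  rain_mm  high
0  cloud   Apr    22      170    -9
1   snow   Dec    18        2     2
2   snow   Apr     8       16     2
3   rain   Jan    28      223    31
4  cloud   Dec    22       97    -9
5   rain   Apr    15       18    31
group by month, min of days:
       days
month      
Apr       8
Dec      18
Jan      28
filter rows where days >= 18:
       days
month      
Dec      18
Jan      28
add column days_plus_3 = t['days'] + 3:
       days  days_plus_3
month                   
Dec      18           21
Jan      28           31
So mean() = 26.0.

26.0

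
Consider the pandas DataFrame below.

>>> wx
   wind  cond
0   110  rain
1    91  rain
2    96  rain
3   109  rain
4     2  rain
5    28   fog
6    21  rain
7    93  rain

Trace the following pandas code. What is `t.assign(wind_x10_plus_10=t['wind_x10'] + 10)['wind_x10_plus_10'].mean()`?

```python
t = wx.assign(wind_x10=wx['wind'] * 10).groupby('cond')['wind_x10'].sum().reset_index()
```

add column wind_x10 = wx['wind'] * 10:
   wind  cond  wind_x10
0   110  rain      1100
1    91  rain       910
2    96  rain       960
3   109  rain      1090
4     2  rain        20
5    28   fog       280
6    21  rain       210
7    93  rain       930
group by cond, sum of wind_x10:
cond
fog      280
rain    5220
Name: wind_x10, dtype: int64
reset_index():
   cond  wind_x10
0   fog       280
1  rain      5220
add column wind_x10_plus_10 = t['wind_x10'] + 10:
   cond  wind_x10  wind_x10_plus_10
0   fog       280               290
1  rain      5220              5230
Finally, mean of column 'wind_x10_plus_10' = 2760.0.

2760.0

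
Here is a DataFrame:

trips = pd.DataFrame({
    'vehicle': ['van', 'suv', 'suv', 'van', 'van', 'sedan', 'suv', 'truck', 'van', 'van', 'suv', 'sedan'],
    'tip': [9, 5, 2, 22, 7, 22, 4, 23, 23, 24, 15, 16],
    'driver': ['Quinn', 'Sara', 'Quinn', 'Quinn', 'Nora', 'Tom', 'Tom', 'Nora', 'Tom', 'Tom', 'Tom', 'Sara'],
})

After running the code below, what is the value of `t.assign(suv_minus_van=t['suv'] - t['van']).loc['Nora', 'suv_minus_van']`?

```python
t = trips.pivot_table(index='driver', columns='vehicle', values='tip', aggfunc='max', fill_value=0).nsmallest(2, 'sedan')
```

pivot: rows=driver, cols=vehicle, max(tip):
vehicle  sedan  suv  truck  van
driver                         
Nora         0    0     23    7
Quinn        0    2      0   22
Sara        16    5      0    0
Tom         22   15      0   24
take 2 rows with smallest sedan:
vehicle  sedan  suv  truck  van
driver                         
Nora         0    0     23    7
Quinn        0    2      0   22
add column suv_minus_van = t['suv'] - t['van']:
vehicle  sedan  suv  truck  van  suv_minus_van
driver                                        
Nora         0    0     23    7             -7
Quinn        0    2      0   22            -20
So loc['Nora', 'suv_minus_van'] = -7.

-7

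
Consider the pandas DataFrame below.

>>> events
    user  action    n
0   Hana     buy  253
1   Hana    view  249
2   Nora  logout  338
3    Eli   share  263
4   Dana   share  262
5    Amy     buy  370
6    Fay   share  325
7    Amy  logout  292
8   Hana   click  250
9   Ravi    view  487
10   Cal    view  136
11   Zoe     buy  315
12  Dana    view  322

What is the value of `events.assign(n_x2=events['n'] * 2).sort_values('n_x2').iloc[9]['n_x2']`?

add column n_x2 = events['n'] * 2:
    user  action    n  n_x2
0   Hana     buy  253   506
1   Hana    view  249   498
2   Nora  logout  338   676
3    Eli   share  263   526
4   Dana   share  262   524
5    Amy     buy  370   740
6    Fay   share  325   650
7    Amy  logout  292   584
8   Hana   click  250   500
9   Ravi    view  487   974
10   Cal    view  136   272
11   Zoe     buy  315   630
12  Dana    view  322   644
sort by n_x2:
    user  action    n  n_x2
10   Cal    view  136   272
1   Hana    view  249   498
8   Hana   click  250   500
0   Hana     buy  253   506
4   Dana   share  262   524
3    Eli   share  263   526
7    Amy  logout  292   584
11   Zoe     buy  315   630
12  Dana    view  322   644
6    Fay   share  325   650
2   Nora  logout  338   676
5    Amy     buy  370   740
9   Ravi    view  487   974
Reading off the value at position 9, column 'n_x2', we get 650.

650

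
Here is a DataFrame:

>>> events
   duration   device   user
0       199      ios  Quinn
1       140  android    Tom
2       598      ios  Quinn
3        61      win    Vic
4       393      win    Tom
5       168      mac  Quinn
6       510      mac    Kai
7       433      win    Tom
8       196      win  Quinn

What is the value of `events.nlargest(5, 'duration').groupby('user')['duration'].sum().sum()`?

2133

take 5 rows with largest duration:
   duration device   user
2       598    ios  Quinn
6       510    mac    Kai
7       433    win    Tom
4       393    win    Tom
0       199    ios  Quinn
group by user, sum of duration:
user
Kai      510
Quinn    797
Tom      826
Name: duration, dtype: int64
So sum() = 2133.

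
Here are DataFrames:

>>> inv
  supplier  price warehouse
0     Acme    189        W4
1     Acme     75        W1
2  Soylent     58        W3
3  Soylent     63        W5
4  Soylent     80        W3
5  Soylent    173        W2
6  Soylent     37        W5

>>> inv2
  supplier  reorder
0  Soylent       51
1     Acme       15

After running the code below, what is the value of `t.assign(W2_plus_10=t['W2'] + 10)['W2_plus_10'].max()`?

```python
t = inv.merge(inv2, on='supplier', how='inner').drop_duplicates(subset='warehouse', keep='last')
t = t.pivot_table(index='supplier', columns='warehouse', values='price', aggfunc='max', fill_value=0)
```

merge on 'supplier' (how='inner') → 7 rows:
  supplier  price warehouse  reorder
0     Acme    189        W4       15
1     Acme     75        W1       15
2  Soylent     58        W3       51
3  Soylent     63        W5       51
4  Soylent     80        W3       51
5  Soylent    173        W2       51
6  Soylent     37        W5       51
drop duplicate warehouse (keep=last):
  supplier  price warehouse  reorder
0     Acme    189        W4       15
1     Acme     75        W1       15
4  Soylent     80        W3       51
5  Soylent    173        W2       51
6  Soylent     37        W5       51
pivot: rows=supplier, cols=warehouse, max(price):
warehouse  W1   W2  W3   W4  W5
supplier                       
Acme       75    0   0  189   0
Soylent     0  173  80    0  37
add column W2_plus_10 = t['W2'] + 10:
warehouse  W1   W2  W3   W4  W5  W2_plus_10
supplier                                   
Acme       75    0   0  189   0          10
Soylent     0  173  80    0  37         183

183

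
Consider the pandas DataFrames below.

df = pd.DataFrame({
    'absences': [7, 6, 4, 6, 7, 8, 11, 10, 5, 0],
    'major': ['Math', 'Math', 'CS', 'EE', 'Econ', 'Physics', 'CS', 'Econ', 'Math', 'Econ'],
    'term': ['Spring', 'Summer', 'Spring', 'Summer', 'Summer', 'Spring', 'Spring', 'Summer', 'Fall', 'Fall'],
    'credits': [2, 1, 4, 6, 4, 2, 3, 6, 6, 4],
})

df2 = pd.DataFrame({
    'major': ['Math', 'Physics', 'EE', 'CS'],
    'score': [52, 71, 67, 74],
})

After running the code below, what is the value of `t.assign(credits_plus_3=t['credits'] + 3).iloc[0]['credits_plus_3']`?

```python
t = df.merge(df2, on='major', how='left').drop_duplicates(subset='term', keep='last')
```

6

merge on 'major' (how='left') → 10 rows:
   absences    major    term  credits  score
0         7     Math  Spring        2   52.0
1         6     Math  Summer        1   52.0
2         4       CS  Spring        4   74.0
3         6       EE  Summer        6   67.0
4         7     Econ  Summer        4    NaN
5         8  Physics  Spring        2   71.0
6        11       CS  Spring        3   74.0
7        10     Econ  Summer        6    NaN
8         5     Math    Fall        6   52.0
9         0     Econ    Fall        4    NaN
drop duplicate term (keep=last):
   absences major    term  credits  score
6        11    CS  Spring        3   74.0
7        10  Econ  Summer        6    NaN
9         0  Econ    Fall        4    NaN
add column credits_plus_3 = t['credits'] + 3:
   absences major    term  credits  score  credits_plus_3
6        11    CS  Spring        3   74.0               6
7        10  Econ  Summer        6    NaN               9
9         0  Econ    Fall        4    NaN               7
Hence 6.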